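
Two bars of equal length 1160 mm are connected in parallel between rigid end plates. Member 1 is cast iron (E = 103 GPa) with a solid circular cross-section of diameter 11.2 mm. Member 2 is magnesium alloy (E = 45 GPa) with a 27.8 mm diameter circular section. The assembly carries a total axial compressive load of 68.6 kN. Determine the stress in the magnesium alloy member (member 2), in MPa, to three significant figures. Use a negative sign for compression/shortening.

-82.4 MPa

A_1 = 98.52 mm².
A_2 = 607 mm².
Equal strain + equilibrium ⇒ each member carries load in proportion to AE: A₁E₁ = 10150000 N, A₂E₂ = 27310000 N, ΣAE = 37460000 N.
σ₂ = P·E₂/ΣAE = -68600·45000/37460000 = -82.4 MPa.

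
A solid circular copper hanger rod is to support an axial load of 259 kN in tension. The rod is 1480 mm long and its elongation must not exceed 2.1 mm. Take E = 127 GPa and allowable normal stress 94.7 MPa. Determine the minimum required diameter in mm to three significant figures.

Required area A ≥ P/σ_allow = 259000/94.7 = 2735 mm².
For a solid circular section, d ≥ √(4A/π) = 59.01 mm.
Elongation limit: A ≥ PL/(Eδ_allow) = 259000·1480/(127000·2.1) = 1437 mm² ⇒ d ≥ 42.78 mm.
The stress limit governs.

59.0 mm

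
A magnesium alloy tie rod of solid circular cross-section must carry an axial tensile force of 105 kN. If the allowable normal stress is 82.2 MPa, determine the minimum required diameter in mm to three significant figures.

Required area A ≥ P/σ_allow = 105000/82.2 = 1277 mm².
For a solid circular section, d ≥ √(4A/π) = 40.33 mm.

40.3 mm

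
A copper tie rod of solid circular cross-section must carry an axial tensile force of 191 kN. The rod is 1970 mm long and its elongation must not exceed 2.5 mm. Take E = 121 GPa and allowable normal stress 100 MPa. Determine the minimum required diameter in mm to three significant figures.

49.3 mm

Required area A ≥ P/σ_allow = 191000/100 = 1910 mm².
For a solid circular section, d ≥ √(4A/π) = 49.31 mm.
Elongation limit: A ≥ PL/(Eδ_allow) = 191000·1970/(121000·2.5) = 1244 mm² ⇒ d ≥ 39.8 mm.
The stress limit governs.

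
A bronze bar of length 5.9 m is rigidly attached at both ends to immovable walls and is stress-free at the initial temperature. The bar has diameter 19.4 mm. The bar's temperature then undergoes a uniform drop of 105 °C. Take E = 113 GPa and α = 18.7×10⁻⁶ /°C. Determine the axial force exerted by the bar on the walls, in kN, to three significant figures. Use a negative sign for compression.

Free thermal expansion αLΔT = 18.7e-6 · 5900 · -105 = -11.58 mm.
The walls impose strain ε = −(-11.58)/5900 = 1.9635e-03; σ = Eε = 113000 · 1.9635e-03 = 221.9 MPa.
Wall reaction R = σ·A = 221.9·295.6 = 65580 N = 65.58 kN.

65.6 kN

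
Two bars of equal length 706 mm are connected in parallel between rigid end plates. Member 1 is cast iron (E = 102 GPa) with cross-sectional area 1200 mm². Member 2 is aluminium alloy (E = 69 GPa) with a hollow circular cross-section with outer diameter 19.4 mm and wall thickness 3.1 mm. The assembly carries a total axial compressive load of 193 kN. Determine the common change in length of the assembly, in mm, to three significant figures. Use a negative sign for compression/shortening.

-1.02 mm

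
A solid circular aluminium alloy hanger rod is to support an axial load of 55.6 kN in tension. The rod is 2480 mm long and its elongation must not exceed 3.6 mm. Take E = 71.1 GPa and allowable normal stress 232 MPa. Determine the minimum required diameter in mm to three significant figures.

26.2 mm

Required area A ≥ P/σ_allow = 55600/232 = 239.7 mm².
For a solid circular section, d ≥ √(4A/π) = 17.47 mm.
Elongation limit: A ≥ PL/(Eδ_allow) = 55600·2480/(71100·3.6) = 538.7 mm² ⇒ d ≥ 26.19 mm.
The elongation limit governs.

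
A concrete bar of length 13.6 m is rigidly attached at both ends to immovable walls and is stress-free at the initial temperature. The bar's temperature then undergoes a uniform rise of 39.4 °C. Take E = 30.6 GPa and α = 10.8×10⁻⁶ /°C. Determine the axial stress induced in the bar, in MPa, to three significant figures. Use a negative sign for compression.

-13.0 MPa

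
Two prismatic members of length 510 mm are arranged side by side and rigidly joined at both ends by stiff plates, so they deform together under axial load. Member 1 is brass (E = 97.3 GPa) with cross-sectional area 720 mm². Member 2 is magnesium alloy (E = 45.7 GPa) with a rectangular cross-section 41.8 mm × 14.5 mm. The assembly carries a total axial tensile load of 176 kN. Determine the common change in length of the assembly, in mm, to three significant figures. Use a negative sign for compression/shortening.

A_2 = 606.1 mm².
Equal strain + equilibrium ⇒ each member carries load in proportion to AE: A₁E₁ = 70060000 N, A₂E₂ = 27700000 N, ΣAE = 97750000 N.
δ = PL/ΣAE = 176000·510/97750000 = 0.9182 mm.

0.918 mm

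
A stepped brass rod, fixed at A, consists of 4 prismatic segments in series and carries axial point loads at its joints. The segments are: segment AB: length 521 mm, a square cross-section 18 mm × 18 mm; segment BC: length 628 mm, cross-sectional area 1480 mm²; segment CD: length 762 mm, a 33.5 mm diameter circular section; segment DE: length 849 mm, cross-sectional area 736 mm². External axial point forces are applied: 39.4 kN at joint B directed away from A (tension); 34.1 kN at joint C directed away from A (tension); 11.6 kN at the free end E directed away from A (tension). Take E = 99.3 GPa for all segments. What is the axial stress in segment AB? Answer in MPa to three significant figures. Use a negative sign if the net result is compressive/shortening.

263 MPa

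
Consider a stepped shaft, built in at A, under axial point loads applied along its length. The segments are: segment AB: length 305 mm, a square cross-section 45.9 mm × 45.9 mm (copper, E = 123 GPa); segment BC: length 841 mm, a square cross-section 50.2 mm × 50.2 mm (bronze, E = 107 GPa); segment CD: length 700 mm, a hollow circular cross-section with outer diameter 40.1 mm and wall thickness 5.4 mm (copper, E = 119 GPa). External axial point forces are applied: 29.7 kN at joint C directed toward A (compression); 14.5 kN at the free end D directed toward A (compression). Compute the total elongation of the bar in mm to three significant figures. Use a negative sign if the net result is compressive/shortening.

-0.335 mm

Internal axial forces (sectioning from the free end, tension +): N_CD = -14.5 kN, N_BC = -44.2 kN, N_AB = -44.2 kN.
A_AB = 2107 mm².
A_BC = 2520 mm².
A_CD = 588.7 mm².
δ_AB = -44200·305/(2107·123000) = -0.05202 mm
δ_BC = -44200·841/(2520·107000) = -0.1379 mm
δ_CD = -14500·700/(588.7·119000) = -0.1449 mm
δ = Σδ_i = -0.3348 mm.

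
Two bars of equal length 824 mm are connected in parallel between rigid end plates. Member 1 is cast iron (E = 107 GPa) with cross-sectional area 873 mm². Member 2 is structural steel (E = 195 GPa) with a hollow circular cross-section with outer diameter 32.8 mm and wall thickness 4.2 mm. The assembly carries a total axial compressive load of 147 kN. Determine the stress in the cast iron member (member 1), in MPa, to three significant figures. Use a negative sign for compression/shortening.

A_2 = 377.4 mm².
Equal strain + equilibrium ⇒ each member carries load in proportion to AE: A₁E₁ = 93410000 N, A₂E₂ = 73590000 N, ΣAE = 167000000 N.
σ₁ = P·E₁/ΣAE = -147000·107000/167000000 = -94.19 MPa.

-94.2 MPa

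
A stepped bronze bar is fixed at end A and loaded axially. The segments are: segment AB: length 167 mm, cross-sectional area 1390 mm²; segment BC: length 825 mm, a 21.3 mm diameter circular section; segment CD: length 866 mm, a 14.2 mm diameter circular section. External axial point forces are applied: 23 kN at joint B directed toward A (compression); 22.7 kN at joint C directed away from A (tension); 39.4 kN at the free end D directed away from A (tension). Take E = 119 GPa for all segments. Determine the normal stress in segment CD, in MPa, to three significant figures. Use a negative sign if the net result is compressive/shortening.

Internal axial forces (sectioning from the free end, tension +): N_CD = 39.4 kN, N_BC = 62.1 kN, N_AB = 39.1 kN.
A_CD = 158.4 mm².
σ_CD = N_CD/A_CD = 39400/158.4 = 248.8 MPa.

249 MPa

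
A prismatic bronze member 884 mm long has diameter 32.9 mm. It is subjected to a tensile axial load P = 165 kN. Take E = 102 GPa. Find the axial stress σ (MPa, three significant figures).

194 MPa

A = 850.1 mm².
σ = N/A = 165000/850.1 = 194.1 MPa.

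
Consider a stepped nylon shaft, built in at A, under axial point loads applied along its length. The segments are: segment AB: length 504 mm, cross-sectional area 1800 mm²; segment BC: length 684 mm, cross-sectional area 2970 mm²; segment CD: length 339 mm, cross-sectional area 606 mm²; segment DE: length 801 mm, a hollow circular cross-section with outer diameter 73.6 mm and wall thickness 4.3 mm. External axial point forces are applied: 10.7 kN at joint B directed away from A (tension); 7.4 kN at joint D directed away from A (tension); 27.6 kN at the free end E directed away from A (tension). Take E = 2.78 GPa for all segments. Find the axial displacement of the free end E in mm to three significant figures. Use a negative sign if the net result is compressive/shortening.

23.0 mm

Internal axial forces (sectioning from the free end, tension +): N_DE = 27.6 kN, N_CD = 35 kN, N_BC = 35 kN, N_AB = 45.7 kN.
A_DE = 936.2 mm².
δ_AB = 45700·504/(1800·2780) = 4.603 mm
δ_BC = 35000·684/(2970·2780) = 2.899 mm
δ_CD = 35000·339/(606·2780) = 7.043 mm
δ_DE = 27600·801/(936.2·2780) = 8.495 mm
δ = Σδ_i = 23.04 mm.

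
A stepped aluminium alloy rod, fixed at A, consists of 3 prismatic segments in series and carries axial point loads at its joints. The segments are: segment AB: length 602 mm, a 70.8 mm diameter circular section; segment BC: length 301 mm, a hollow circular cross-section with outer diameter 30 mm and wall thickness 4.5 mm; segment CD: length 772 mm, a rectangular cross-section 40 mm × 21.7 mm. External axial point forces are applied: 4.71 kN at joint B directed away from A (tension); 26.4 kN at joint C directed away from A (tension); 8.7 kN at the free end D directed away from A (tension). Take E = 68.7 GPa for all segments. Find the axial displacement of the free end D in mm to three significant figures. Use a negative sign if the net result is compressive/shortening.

0.628 mm

Internal axial forces (sectioning from the free end, tension +): N_CD = 8.7 kN, N_BC = 35.1 kN, N_AB = 39.81 kN.
A_AB = 3937 mm².
A_BC = 360.5 mm².
A_CD = 868 mm².
δ_AB = 39810·602/(3937·68700) = 0.08861 mm
δ_BC = 35100·301/(360.5·68700) = 0.4266 mm
δ_CD = 8700·772/(868·68700) = 0.1126 mm
δ = Σδ_i = 0.6278 mm.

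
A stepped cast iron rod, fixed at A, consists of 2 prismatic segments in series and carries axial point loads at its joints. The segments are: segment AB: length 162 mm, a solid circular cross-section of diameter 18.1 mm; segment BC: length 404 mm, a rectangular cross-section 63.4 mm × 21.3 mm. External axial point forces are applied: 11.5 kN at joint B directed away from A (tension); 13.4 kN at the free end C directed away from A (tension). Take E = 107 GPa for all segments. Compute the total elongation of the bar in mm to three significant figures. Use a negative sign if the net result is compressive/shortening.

0.184 mm

Internal axial forces (sectioning from the free end, tension +): N_BC = 13.4 kN, N_AB = 24.9 kN.
A_AB = 257.3 mm².
A_BC = 1350 mm².
δ_AB = 24900·162/(257.3·107000) = 0.1465 mm
δ_BC = 13400·404/(1350·107000) = 0.03747 mm
δ = Σδ_i = 0.184 mm.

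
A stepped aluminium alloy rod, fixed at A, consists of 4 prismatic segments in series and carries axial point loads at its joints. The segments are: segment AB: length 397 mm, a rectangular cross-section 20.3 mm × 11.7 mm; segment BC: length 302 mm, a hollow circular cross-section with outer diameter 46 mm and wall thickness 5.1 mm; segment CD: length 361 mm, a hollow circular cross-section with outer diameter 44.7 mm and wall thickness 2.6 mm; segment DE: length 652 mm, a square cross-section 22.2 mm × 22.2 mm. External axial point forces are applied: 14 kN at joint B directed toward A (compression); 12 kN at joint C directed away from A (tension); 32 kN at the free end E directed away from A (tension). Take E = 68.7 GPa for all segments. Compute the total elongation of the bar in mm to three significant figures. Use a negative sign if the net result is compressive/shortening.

2.13 mm

Internal axial forces (sectioning from the free end, tension +): N_DE = 32 kN, N_CD = 32 kN, N_BC = 44 kN, N_AB = 30 kN.
A_AB = 237.5 mm².
A_BC = 655.3 mm².
A_CD = 343.9 mm².
A_DE = 492.8 mm².
δ_AB = 30000·397/(237.5·68700) = 0.7299 mm
δ_BC = 44000·302/(655.3·68700) = 0.2952 mm
δ_CD = 32000·361/(343.9·68700) = 0.489 mm
δ_DE = 32000·652/(492.8·68700) = 0.6162 mm
δ = Σδ_i = 2.13 mm.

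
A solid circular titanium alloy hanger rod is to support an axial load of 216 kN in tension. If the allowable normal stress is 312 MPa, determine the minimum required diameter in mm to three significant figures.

29.7 mm

Required area A ≥ P/σ_allow = 216000/312 = 692.3 mm².
For a solid circular section, d ≥ √(4A/π) = 29.69 mm.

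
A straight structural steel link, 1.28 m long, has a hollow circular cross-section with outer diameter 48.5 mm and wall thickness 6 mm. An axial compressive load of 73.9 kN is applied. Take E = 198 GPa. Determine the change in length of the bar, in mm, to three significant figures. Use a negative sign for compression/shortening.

-0.596 mm

A = 801.1 mm².
δ_mech = NL/(AE) = -73900·1280/(801.1·198000) = -0.5963 mm.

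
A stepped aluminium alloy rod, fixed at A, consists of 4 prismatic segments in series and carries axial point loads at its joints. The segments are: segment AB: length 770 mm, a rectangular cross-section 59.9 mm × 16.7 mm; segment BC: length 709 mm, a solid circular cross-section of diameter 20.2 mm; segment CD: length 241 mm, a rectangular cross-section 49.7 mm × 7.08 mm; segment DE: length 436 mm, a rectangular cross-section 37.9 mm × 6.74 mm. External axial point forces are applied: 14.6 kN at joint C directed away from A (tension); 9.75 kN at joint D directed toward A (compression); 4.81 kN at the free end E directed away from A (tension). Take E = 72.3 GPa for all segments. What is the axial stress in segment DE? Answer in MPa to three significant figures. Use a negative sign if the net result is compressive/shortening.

Internal axial forces (sectioning from the free end, tension +): N_DE = 4.81 kN, N_CD = -4.94 kN, N_BC = 9.66 kN, N_AB = 9.66 kN.
A_DE = 255.4 mm².
σ_DE = N_DE/A_DE = 4810/255.4 = 18.83 MPa.

18.8 MPa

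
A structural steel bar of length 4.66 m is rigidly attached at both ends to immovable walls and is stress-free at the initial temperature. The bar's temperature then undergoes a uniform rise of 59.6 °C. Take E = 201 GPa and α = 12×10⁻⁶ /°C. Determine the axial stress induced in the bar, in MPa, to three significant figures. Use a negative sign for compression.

-144 MPa

Free thermal expansion αLΔT = 12e-6 · 4660 · 59.6 = 3.333 mm.
The walls impose strain ε = −(3.333)/4660 = -7.1520e-04; σ = Eε = 201000 · -7.1520e-04 = -143.8 MPa.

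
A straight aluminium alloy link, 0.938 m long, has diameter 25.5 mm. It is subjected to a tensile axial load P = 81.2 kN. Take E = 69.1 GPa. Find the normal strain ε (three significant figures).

0.00230

A = 510.7 mm².
σ = N/A = 159 MPa; ε = σ/E = 159/69100 = 2.301e-03.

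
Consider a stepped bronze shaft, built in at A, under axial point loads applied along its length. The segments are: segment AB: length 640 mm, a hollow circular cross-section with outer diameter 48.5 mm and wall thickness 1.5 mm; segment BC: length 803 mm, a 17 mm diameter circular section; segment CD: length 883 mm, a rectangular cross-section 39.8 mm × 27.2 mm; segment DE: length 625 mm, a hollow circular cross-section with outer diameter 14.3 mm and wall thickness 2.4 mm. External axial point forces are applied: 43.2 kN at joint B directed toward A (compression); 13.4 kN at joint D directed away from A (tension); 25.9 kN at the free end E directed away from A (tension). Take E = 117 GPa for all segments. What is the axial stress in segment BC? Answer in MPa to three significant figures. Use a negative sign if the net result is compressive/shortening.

173 MPa

Internal axial forces (sectioning from the free end, tension +): N_DE = 25.9 kN, N_CD = 39.3 kN, N_BC = 39.3 kN, N_AB = -3.9 kN.
A_BC = 227 mm².
σ_BC = N_BC/A_BC = 39300/227 = 173.1 MPa.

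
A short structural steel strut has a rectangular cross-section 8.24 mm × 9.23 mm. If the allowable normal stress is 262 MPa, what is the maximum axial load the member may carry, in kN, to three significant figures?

A = 76.06 mm².
P_max = σ_allow · A = 262 · 76.06 = 19930 N = 19.93 kN.

19.9 kN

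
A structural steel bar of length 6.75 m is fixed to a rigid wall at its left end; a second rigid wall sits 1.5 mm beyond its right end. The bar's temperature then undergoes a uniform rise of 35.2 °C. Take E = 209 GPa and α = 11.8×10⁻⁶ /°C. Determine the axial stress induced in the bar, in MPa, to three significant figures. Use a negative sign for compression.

Free thermal expansion αLΔT = 11.8e-6 · 6750 · 35.2 = 2.804 mm.
The walls engage after the gap closes; constrained expansion = 2.804 − 1.5 = 1.304 mm.
The walls impose strain ε = −(1.304)/6750 = -1.9314e-04; σ = Eε = 209000 · -1.9314e-04 = -40.37 MPa.

-40.4 MPa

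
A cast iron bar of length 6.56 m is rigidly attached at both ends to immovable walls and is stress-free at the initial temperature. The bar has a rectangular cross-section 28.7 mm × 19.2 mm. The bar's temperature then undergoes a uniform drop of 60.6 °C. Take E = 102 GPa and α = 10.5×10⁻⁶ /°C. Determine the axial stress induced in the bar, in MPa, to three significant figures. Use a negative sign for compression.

64.9 MPa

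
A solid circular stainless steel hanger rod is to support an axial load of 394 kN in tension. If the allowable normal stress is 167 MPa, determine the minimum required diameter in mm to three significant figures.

Required area A ≥ P/σ_allow = 394000/167 = 2359 mm².
For a solid circular section, d ≥ √(4A/π) = 54.81 mm.

54.8 mm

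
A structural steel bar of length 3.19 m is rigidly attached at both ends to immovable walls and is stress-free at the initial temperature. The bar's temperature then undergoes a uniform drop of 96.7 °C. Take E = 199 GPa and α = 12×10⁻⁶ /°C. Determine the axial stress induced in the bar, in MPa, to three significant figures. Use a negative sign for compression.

231 MPa

Free thermal expansion αLΔT = 12e-6 · 3190 · -96.7 = -3.702 mm.
The walls impose strain ε = −(-3.702)/3190 = 1.1604e-03; σ = Eε = 199000 · 1.1604e-03 = 230.9 MPa.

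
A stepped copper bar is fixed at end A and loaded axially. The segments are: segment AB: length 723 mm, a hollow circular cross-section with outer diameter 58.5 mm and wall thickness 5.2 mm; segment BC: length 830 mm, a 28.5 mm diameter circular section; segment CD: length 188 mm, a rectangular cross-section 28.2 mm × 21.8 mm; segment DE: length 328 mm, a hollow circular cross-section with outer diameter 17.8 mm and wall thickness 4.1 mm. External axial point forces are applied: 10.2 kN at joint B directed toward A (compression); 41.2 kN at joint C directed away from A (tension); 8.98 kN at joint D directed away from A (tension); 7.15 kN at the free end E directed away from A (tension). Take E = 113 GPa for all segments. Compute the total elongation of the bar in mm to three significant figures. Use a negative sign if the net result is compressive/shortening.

Internal axial forces (sectioning from the free end, tension +): N_DE = 7.15 kN, N_CD = 16.13 kN, N_BC = 57.33 kN, N_AB = 47.13 kN.
A_AB = 870.7 mm².
A_BC = 637.9 mm².
A_CD = 614.8 mm².
A_DE = 176.5 mm².
δ_AB = 47130·723/(870.7·113000) = 0.3463 mm
δ_BC = 57330·830/(637.9·113000) = 0.6601 mm
δ_CD = 16130·188/(614.8·113000) = 0.04365 mm
δ_DE = 7150·328/(176.5·113000) = 0.1176 mm
δ = Σδ_i = 1.168 mm.

1.17 mm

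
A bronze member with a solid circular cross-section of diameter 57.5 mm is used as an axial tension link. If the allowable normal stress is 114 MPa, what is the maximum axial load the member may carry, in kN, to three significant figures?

A = 2597 mm².
P_max = σ_allow · A = 114 · 2597 = 296000 N = 296 kN.

296 kN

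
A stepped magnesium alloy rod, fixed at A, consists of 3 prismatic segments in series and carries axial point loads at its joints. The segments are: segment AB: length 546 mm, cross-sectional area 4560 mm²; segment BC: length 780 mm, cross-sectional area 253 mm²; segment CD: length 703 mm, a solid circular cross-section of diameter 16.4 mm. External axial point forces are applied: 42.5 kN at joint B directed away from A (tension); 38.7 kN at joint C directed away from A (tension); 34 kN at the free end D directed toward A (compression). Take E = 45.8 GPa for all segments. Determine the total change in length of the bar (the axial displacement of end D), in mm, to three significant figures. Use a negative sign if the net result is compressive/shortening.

Internal axial forces (sectioning from the free end, tension +): N_CD = -34 kN, N_BC = 4.7 kN, N_AB = 47.2 kN.
A_CD = 211.2 mm².
δ_AB = 47200·546/(4560·45800) = 0.1234 mm
δ_BC = 4700·780/(253·45800) = 0.3164 mm
δ_CD = -34000·703/(211.2·45800) = -2.471 mm
δ = Σδ_i = -2.031 mm.

-2.03 mm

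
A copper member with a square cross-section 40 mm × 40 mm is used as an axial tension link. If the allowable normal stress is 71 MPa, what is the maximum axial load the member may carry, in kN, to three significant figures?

114 kN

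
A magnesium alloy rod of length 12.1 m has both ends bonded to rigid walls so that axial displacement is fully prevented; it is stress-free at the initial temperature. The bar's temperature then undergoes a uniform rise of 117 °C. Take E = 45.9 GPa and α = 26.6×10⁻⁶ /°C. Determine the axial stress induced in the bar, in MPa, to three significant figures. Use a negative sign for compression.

Free thermal expansion αLΔT = 26.6e-6 · 12100 · 117 = 37.66 mm.
The walls impose strain ε = −(37.66)/12100 = -3.1122e-03; σ = Eε = 45900 · -3.1122e-03 = -142.8 MPa.

-143 MPa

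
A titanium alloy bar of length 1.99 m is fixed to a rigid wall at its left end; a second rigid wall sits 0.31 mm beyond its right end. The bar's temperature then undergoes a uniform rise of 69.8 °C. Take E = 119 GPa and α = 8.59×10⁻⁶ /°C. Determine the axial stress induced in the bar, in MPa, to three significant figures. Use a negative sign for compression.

-52.8 MPa

Free thermal expansion αLΔT = 8.59e-6 · 1990 · 69.8 = 1.193 mm.
The walls engage after the gap closes; constrained expansion = 1.193 − 0.31 = 0.8832 mm.
The walls impose strain ε = −(0.8832)/1990 = -4.4380e-04; σ = Eε = 119000 · -4.4380e-04 = -52.81 MPa.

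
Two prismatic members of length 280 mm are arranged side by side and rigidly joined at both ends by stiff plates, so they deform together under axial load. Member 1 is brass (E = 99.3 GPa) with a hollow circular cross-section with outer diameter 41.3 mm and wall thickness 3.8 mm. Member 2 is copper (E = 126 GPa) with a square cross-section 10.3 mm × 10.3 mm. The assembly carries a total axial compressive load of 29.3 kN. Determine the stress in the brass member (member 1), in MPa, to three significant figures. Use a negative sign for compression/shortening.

A_1 = 447.7 mm².
A_2 = 106.1 mm².
Equal strain + equilibrium ⇒ each member carries load in proportion to AE: A₁E₁ = 44450000 N, A₂E₂ = 13370000 N, ΣAE = 57820000 N.
σ₁ = P·E₁/ΣAE = -29300·99300/57820000 = -50.32 MPa.

-50.3 MPa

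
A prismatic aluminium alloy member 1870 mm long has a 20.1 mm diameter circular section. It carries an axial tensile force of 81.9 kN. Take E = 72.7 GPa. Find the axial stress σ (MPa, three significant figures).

A = 317.3 mm².
σ = N/A = 81900/317.3 = 258.1 MPa.

258 MPa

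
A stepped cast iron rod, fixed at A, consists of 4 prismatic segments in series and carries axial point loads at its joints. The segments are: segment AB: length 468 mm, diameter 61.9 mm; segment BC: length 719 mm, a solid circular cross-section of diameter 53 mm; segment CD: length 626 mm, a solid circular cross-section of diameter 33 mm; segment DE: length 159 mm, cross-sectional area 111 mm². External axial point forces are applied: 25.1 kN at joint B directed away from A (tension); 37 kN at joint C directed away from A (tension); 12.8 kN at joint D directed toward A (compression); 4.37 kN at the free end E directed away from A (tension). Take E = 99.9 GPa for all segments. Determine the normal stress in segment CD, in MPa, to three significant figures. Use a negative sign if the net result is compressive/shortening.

-9.86 MPa

Internal axial forces (sectioning from the free end, tension +): N_DE = 4.37 kN, N_CD = -8.43 kN, N_BC = 28.57 kN, N_AB = 53.67 kN.
A_CD = 855.3 mm².
σ_CD = N_CD/A_CD = -8430/855.3 = -9.856 MPa.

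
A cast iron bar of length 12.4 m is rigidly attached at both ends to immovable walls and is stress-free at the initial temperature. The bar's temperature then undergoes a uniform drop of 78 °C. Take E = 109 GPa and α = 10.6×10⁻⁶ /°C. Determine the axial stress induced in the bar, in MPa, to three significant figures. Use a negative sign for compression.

Free thermal expansion αLΔT = 10.6e-6 · 12400 · -78 = -10.25 mm.
The walls impose strain ε = −(-10.25)/12400 = 8.2680e-04; σ = Eε = 109000 · 8.2680e-04 = 90.12 MPa.

90.1 MPa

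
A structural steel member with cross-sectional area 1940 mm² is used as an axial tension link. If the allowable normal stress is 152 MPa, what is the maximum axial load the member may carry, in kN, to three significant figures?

295 kN

P_max = σ_allow · A = 152 · 1940 = 294900 N = 294.9 kN.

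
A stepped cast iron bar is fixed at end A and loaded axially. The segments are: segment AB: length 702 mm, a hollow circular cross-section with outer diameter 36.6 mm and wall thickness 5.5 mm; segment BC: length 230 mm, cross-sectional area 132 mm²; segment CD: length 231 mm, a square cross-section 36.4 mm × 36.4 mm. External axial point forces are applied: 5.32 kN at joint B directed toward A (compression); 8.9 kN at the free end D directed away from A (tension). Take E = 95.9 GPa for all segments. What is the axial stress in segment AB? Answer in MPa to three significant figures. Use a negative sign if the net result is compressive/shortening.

6.66 MPa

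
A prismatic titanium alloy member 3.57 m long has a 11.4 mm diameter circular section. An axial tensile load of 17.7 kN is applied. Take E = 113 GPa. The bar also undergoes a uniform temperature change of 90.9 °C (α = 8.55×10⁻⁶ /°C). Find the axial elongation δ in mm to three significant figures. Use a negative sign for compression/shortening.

8.25 mm

A = 102.1 mm².
δ_mech = NL/(AE) = 17700·3570/(102.1·113000) = 5.479 mm.
δ_thermal = αLΔT = 8.55e-6·3570·90.9 = 2.775 mm.
δ = δ_mech + δ_thermal = 8.253 mm.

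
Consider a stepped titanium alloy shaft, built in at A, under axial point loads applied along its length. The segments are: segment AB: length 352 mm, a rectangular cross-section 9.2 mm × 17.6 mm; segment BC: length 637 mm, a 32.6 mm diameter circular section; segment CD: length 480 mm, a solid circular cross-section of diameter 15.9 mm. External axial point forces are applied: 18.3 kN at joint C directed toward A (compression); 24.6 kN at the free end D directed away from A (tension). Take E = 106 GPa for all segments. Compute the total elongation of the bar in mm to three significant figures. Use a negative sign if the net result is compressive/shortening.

Internal axial forces (sectioning from the free end, tension +): N_CD = 24.6 kN, N_BC = 6.3 kN, N_AB = 6.3 kN.
A_AB = 161.9 mm².
A_BC = 834.7 mm².
A_CD = 198.6 mm².
δ_AB = 6300·352/(161.9·106000) = 0.1292 mm
δ_BC = 6300·637/(834.7·106000) = 0.04536 mm
δ_CD = 24600·480/(198.6·106000) = 0.561 mm
δ = Σδ_i = 0.7356 mm.

0.736 mm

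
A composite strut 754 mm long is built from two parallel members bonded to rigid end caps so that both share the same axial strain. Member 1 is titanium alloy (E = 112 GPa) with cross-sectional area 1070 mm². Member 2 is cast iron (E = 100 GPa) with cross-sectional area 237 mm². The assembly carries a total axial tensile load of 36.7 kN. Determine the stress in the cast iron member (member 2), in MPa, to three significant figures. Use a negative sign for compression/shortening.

Equal strain + equilibrium ⇒ each member carries load in proportion to AE: A₁E₁ = 119800000 N, A₂E₂ = 23700000 N, ΣAE = 143500000 N.
σ₂ = P·E₂/ΣAE = 36700·100000/143500000 = 25.57 MPa.

25.6 MPa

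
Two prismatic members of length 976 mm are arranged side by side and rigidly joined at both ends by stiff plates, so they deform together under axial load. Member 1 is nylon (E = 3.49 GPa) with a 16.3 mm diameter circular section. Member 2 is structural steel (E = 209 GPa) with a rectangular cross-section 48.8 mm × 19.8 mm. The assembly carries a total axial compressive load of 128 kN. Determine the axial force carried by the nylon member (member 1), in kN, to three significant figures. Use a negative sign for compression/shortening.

A_1 = 208.7 mm².
A_2 = 966.2 mm².
Equal strain + equilibrium ⇒ each member carries load in proportion to AE: A₁E₁ = 728300 N, A₂E₂ = 201900000 N, ΣAE = 202700000 N.
F₁ = P·A₁E₁/ΣAE = -128000·728300/202700000 = -459.9 N.

-0.460 kN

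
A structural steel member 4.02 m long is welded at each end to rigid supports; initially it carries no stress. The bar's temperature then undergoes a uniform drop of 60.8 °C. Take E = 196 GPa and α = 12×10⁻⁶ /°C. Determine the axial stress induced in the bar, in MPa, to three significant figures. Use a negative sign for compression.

Free thermal expansion αLΔT = 12e-6 · 4020 · -60.8 = -2.933 mm.
The walls impose strain ε = −(-2.933)/4020 = 7.2960e-04; σ = Eε = 196000 · 7.2960e-04 = 143 MPa.

143 MPa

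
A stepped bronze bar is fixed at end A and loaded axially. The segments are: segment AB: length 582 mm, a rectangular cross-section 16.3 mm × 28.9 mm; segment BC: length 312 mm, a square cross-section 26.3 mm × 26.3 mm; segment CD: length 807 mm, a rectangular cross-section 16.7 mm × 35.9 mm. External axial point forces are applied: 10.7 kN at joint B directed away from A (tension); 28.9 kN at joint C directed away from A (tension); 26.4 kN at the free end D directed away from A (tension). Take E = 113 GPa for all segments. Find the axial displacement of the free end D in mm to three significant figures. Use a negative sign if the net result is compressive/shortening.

Internal axial forces (sectioning from the free end, tension +): N_CD = 26.4 kN, N_BC = 55.3 kN, N_AB = 66 kN.
A_AB = 471.1 mm².
A_BC = 691.7 mm².
A_CD = 599.5 mm².
δ_AB = 66000·582/(471.1·113000) = 0.7216 mm
δ_BC = 55300·312/(691.7·113000) = 0.2207 mm
δ_CD = 26400·807/(599.5·113000) = 0.3145 mm
δ = Σδ_i = 1.257 mm.

1.26 mm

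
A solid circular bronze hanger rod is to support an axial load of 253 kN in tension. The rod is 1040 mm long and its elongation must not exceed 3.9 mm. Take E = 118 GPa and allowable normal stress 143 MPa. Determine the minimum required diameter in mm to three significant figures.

47.5 mm

Required area A ≥ P/σ_allow = 253000/143 = 1769 mm².
For a solid circular section, d ≥ √(4A/π) = 47.46 mm.
Elongation limit: A ≥ PL/(Eδ_allow) = 253000·1040/(118000·3.9) = 571.8 mm² ⇒ d ≥ 26.98 mm.
The stress limit governs.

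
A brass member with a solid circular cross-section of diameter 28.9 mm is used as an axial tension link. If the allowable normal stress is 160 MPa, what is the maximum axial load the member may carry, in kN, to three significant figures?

A = 656 mm².
P_max = σ_allow · A = 160 · 656 = 105000 N = 105 kN.

105 kN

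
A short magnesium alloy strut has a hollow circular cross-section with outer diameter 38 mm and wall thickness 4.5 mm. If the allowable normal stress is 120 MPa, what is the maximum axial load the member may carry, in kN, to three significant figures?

56.8 kN

A = 473.6 mm².
P_max = σ_allow · A = 120 · 473.6 = 56830 N = 56.83 kN.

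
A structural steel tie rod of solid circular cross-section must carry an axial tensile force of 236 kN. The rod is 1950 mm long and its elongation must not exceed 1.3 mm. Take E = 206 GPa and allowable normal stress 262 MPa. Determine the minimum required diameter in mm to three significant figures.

46.8 mm

Required area A ≥ P/σ_allow = 236000/262 = 900.8 mm².
For a solid circular section, d ≥ √(4A/π) = 33.87 mm.
Elongation limit: A ≥ PL/(Eδ_allow) = 236000·1950/(206000·1.3) = 1718 mm² ⇒ d ≥ 46.78 mm.
The elongation limit governs.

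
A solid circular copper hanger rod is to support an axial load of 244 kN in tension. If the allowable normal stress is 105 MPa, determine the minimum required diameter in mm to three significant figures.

54.4 mm

Required area A ≥ P/σ_allow = 244000/105 = 2324 mm².
For a solid circular section, d ≥ √(4A/π) = 54.39 mm.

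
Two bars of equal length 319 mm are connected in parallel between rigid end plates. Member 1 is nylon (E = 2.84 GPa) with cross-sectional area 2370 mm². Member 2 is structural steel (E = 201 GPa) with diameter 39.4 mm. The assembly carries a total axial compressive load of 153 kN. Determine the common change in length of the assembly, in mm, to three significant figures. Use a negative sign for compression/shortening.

A_2 = 1219 mm².
Equal strain + equilibrium ⇒ each member carries load in proportion to AE: A₁E₁ = 6731000 N, A₂E₂ = 245100000 N, ΣAE = 251800000 N.
δ = PL/ΣAE = -153000·319/251800000 = -0.1938 mm.

-0.194 mm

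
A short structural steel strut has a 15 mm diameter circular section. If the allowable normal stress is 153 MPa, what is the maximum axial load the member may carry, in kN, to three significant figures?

A = 176.7 mm².
P_max = σ_allow · A = 153 · 176.7 = 27040 N = 27.04 kN.

27.0 kN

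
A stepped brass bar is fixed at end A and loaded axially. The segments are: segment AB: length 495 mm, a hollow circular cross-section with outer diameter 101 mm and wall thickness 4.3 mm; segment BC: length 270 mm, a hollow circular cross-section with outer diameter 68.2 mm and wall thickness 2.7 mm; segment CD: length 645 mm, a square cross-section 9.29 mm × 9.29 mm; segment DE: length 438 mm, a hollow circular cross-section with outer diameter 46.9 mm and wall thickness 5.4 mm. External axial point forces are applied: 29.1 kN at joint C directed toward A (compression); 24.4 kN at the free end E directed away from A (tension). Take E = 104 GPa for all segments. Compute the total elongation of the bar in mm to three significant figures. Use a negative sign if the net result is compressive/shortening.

Internal axial forces (sectioning from the free end, tension +): N_DE = 24.4 kN, N_CD = 24.4 kN, N_BC = -4.7 kN, N_AB = -4.7 kN.
A_AB = 1306 mm².
A_BC = 555.6 mm².
A_CD = 86.3 mm².
A_DE = 704 mm².
δ_AB = -4700·495/(1306·104000) = -0.01712 mm
δ_BC = -4700·270/(555.6·104000) = -0.02196 mm
δ_CD = 24400·645/(86.3·104000) = 1.753 mm
δ_DE = 24400·438/(704·104000) = 0.146 mm
δ = Σδ_i = 1.86 mm.

1.86 mm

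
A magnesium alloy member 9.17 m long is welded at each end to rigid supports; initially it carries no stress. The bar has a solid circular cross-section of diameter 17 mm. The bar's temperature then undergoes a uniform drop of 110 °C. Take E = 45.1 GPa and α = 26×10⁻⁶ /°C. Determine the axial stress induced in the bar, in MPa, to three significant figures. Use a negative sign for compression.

129 MPa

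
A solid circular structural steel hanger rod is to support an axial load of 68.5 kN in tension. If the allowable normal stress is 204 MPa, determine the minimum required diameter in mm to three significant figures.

Required area A ≥ P/σ_allow = 68500/204 = 335.8 mm².
For a solid circular section, d ≥ √(4A/π) = 20.68 mm.

20.7 mm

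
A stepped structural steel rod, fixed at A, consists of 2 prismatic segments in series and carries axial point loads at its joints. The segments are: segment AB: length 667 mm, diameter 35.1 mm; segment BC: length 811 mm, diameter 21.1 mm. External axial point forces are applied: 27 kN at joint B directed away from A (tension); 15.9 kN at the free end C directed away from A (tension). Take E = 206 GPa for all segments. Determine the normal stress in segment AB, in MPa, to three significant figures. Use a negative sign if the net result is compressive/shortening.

44.3 MPa

Internal axial forces (sectioning from the free end, tension +): N_BC = 15.9 kN, N_AB = 42.9 kN.
A_AB = 967.6 mm².
σ_AB = N_AB/A_AB = 42900/967.6 = 44.34 MPa.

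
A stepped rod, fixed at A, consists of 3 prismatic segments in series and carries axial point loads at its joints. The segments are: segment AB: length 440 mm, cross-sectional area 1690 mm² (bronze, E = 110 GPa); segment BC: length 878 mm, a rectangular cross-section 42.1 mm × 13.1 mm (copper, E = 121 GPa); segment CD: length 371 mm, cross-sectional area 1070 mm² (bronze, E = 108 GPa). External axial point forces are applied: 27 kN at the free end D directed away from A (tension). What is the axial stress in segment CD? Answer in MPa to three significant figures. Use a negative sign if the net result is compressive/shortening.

Internal axial forces (sectioning from the free end, tension +): N_CD = 27 kN, N_BC = 27 kN, N_AB = 27 kN.
σ_CD = N_CD/A_CD = 27000/1070 = 25.23 MPa.

25.2 MPa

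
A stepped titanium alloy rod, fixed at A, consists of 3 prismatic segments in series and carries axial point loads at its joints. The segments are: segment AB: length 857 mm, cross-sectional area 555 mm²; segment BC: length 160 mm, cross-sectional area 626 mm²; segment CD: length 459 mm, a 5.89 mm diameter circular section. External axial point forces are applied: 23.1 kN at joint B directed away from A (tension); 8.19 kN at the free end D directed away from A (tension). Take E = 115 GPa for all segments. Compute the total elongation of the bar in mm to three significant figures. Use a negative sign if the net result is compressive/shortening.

1.64 mm

Internal axial forces (sectioning from the free end, tension +): N_CD = 8.19 kN, N_BC = 8.19 kN, N_AB = 31.29 kN.
A_CD = 27.25 mm².
δ_AB = 31290·857/(555·115000) = 0.4201 mm
δ_BC = 8190·160/(626·115000) = 0.0182 mm
δ_CD = 8190·459/(27.25·115000) = 1.2 mm
δ = Σδ_i = 1.638 mm.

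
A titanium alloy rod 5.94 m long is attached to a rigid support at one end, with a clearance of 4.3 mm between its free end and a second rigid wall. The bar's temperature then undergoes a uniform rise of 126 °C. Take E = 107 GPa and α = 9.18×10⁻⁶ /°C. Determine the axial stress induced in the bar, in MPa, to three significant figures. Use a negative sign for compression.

Free thermal expansion αLΔT = 9.18e-6 · 5940 · 126 = 6.871 mm.
The walls engage after the gap closes; constrained expansion = 6.871 − 4.3 = 2.571 mm.
The walls impose strain ε = −(2.571)/5940 = -4.3277e-04; σ = Eε = 107000 · -4.3277e-04 = -46.31 MPa.

-46.3 MPa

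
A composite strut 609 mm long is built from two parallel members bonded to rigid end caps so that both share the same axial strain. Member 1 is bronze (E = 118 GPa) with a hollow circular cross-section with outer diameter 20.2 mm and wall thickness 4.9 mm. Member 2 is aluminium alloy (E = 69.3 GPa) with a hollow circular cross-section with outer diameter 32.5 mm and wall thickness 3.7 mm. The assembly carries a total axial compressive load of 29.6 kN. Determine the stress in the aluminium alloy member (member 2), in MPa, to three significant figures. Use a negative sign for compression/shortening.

-40.2 MPa

A_1 = 235.5 mm².
A_2 = 334.8 mm².
Equal strain + equilibrium ⇒ each member carries load in proportion to AE: A₁E₁ = 27790000 N, A₂E₂ = 23200000 N, ΣAE = 50990000 N.
σ₂ = P·E₂/ΣAE = -29600·69300/50990000 = -40.23 MPa.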